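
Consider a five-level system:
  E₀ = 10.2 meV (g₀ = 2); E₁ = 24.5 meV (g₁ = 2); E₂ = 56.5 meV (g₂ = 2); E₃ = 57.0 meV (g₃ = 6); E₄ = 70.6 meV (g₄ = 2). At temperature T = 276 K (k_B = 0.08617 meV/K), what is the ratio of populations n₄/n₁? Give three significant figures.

0.144

k_BT = 0.08617 × 276 K = 23.783 meV.
n₄/n₁ = (g₄/g₁) exp[−(E₄−E₁)/kT] = (2/2) × exp(−(46.1 meV)/(23.783 meV)) = (2/2) × exp(-1.9384) = 0.144.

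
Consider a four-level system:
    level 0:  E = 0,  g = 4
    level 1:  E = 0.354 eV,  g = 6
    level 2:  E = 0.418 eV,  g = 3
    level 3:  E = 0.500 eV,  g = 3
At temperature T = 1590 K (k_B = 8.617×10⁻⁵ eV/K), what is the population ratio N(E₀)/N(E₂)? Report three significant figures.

28.2

k_BT = 8.617×10⁻⁵ × 1590 K = 0.13701 eV.
n₀/n₂ = (g₀/g₂) exp[−(E₀−E₂)/kT] = (4/3) × exp(−(-0.418 eV)/(0.13701 eV)) = (4/3) × exp(3.0509) = 28.2.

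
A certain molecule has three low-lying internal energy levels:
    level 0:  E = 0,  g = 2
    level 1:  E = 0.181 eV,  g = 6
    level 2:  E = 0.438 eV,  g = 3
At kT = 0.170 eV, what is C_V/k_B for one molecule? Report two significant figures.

Eᵢ/kT = 0, 1.065, 2.576.
Z = Σ gᵢe^(−Eᵢ/kT) = 2·e^(−0) + 6·e^(−1.065) + 3·e^(−2.576) = 2.000 + 2.068 + 0.2282 = 4.296.
⟨E⟩ = 0.1104 eV, ⟨E²⟩ = 0.02596 eV².
C_V/k_B = (⟨E²⟩ − ⟨E⟩²)/(kT)² = (0.02596 − 0.01219)/0.02890 = 0.48.

0.48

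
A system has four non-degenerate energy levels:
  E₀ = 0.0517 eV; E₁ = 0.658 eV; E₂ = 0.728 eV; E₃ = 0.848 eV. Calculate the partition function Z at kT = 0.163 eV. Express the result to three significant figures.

Z = 0.763

Eᵢ/kT = 0.31718, 4.0368, 4.4663, 5.2025.
Z = Σ e^(−Eᵢ/kT) = e^(−0.31718) + e^(−4.0368) + e^(−4.4663) + e^(−5.2025) = 0.72820 + 0.017654 + 0.011490 + 0.0055028 = 0.76285.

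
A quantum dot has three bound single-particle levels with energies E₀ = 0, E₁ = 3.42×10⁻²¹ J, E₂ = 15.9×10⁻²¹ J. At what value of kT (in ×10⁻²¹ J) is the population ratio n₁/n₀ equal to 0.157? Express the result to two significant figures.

n₁/n₀ = exp[−(E₁−E₀)/kT] = 0.157.
⇒ (E₁−E₀)/kT = ln(1/0.157) = ln(6.369) = 1.851.
kT = 3.42 ×10⁻²¹ J / 1.851 = 1.8 ×10⁻²¹ J.

1.8 ×10⁻²¹ J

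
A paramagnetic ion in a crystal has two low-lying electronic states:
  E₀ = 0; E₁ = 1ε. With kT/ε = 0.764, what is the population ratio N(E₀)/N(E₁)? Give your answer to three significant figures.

n₀/n₁ = exp[−(E₀−E₁)/kT] = exp(−(-1ε)/(0.764ε)) = exp(1.3089) = 3.70.

3.70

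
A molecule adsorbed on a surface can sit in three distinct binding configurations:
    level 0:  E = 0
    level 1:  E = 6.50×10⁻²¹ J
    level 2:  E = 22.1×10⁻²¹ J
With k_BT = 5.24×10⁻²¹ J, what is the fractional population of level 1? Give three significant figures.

Eᵢ/kT = 0, 1.2405, 4.2176.
Z = Σ e^(−Eᵢ/kT) = e^(−0) + e^(−1.2405) + e^(−4.2176) = 1.0000 + 0.28924 + 0.014734 = 1.3040.
P₁ = e^(−E₁/kT) / Z = 0.28924/1.3040 = 0.222.

0.222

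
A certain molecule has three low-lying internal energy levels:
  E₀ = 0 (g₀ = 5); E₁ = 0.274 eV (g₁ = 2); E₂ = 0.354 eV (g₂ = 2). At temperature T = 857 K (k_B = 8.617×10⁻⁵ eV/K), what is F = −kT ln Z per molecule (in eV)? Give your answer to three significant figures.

-0.120 eV

k_BT = 8.617×10⁻⁵ × 857 K = 0.073848 eV.
Eᵢ/kT = 0, 3.7103, 4.7936.
Z = Σ gᵢe^(−Eᵢ/kT) = 5·e^(−0) + 2·e^(−3.7103) + 2·e^(−4.7936) = 5.0000 + 0.048940 + 0.016565 = 5.0655.
F = −kT ln Z = −0.073848 × ln(5.0655) = −0.073848 × 1.6225 = -0.120 eV.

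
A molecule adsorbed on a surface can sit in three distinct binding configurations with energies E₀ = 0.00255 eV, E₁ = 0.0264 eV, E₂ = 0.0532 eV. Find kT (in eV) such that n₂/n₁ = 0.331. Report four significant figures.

0.02424 eV

n₂/n₁ = exp[−(E₂−E₁)/kT] = 0.331.
⇒ (E₂−E₁)/kT = ln(1/0.331) = ln(3.02115) = 1.10564.
kT = 0.0268 eV / 1.10564 = 0.02424 eV.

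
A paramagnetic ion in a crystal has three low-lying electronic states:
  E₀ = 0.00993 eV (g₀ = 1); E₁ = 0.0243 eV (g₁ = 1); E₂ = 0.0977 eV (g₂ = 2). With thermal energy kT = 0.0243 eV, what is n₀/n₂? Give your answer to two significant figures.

19

n₀/n₂ = (g₀/g₂) exp[−(E₀−E₂)/kT] = (1/2) × exp(−(-0.08777 eV)/(0.0243 eV)) = (1/2) × exp(3.612) = 19.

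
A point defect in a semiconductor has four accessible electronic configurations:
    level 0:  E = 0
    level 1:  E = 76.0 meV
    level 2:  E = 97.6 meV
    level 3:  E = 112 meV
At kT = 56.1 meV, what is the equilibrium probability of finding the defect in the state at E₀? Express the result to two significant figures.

Eᵢ/kT = 0, 1.355, 1.740, 1.996.
Z = Σ e^(−Eᵢ/kT) = e^(−0) + e^(−1.355) + e^(−1.740) + e^(−1.996) = 1.000 + 0.2579 + 0.1755 + 0.1359 = 1.569.
P₀ = e^(−E₀/kT) / Z = 1.000/1.569 = 0.64.

0.64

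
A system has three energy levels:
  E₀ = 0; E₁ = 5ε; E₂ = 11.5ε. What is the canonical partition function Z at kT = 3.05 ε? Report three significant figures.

Z = 1.22

Eᵢ/kT = 0, 1.6393, 3.7705.
Z = Σ e^(−Eᵢ/kT) = e^(−0) + e^(−1.6393) + e^(−3.7705) = 1.0000 + 0.19412 + 0.023041 = 1.2172.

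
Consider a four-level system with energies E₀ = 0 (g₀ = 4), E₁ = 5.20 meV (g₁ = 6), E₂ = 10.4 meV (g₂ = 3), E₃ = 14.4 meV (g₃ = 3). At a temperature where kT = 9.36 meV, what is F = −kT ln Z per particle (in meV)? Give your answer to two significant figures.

Eᵢ/kT = 0, 0.5556, 1.111, 1.538.
Z = Σ gᵢe^(−Eᵢ/kT) = 4·e^(−0) + 6·e^(−0.5556) + 3·e^(−1.111) + 3·e^(−1.538) = 4.000 + 3.442 + 0.9877 + 0.6444 = 9.074.
F = −kT ln Z = −9.36 × ln(9.074) = −9.36 × 2.205 = -21 meV.

-21 meV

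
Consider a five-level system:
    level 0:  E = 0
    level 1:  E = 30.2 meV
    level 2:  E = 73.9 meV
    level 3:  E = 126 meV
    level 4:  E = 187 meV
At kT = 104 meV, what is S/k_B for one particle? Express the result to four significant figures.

1.447

Eᵢ/kT = 0, 0.290385, 0.710577, 1.21154, 1.79808.
Z = Σ e^(−Eᵢ/kT) = e^(−0) + e^(−0.290385) + e^(−0.710577) + e^(−1.21154) + e^(−1.79808) = 1.00000 + 0.747976 + 0.491361 + 0.297738 + 0.165617 = 2.70269.
⟨E⟩ = Σ EᵢPᵢ = 47.1330 meV.
S/k_B = ln Z + ⟨E⟩/kT = ln(2.70269) + 47.1330/104 = 0.994248 + 0.453202 = 1.447.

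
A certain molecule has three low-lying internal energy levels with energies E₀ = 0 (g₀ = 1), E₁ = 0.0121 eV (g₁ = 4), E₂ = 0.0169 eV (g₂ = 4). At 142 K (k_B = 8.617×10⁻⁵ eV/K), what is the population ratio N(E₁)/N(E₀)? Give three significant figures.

k_BT = 8.617×10⁻⁵ × 142 K = 0.012236 eV.
n₁/n₀ = (g₁/g₀) exp[−(E₁−E₀)/kT] = (4/1) × exp(−(0.0121 eV)/(0.012236 eV)) = (4/1) × exp(-0.98889) = 1.49.

1.49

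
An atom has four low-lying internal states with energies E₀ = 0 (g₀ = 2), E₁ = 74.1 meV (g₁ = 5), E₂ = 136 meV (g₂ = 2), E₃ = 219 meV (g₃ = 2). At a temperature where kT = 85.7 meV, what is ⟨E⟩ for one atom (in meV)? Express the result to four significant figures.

52.61 meV

Eᵢ/kT = 0, 0.864644, 1.58693, 2.55543.
Z = Σ gᵢe^(−Eᵢ/kT) = 2·e^(−0) + 5·e^(−0.864644) + 2·e^(−1.58693) + 2·e^(−2.55543) = 2.00000 + 2.10601 + 0.409105 + 0.155318 = 4.67043.
⟨E⟩ = Σ Eᵢ gᵢe^(−Eᵢ/kT) / Z = (0·2.00000 + 74.1·2.10601 + 136·0.409105 + 219·0.155318) / 4.67043 = 52.61 meV.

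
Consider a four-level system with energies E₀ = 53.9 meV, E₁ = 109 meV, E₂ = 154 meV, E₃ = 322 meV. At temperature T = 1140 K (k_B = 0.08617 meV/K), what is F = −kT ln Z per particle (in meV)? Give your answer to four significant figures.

-14.04 meV

k_BT = 0.08617 × 1140 K = 98.2338 meV.
Eᵢ/kT = 0.548691, 1.10960, 1.56769, 3.27789.
Z = Σ e^(−Eᵢ/kT) = e^(−0.548691) + e^(−1.10960) + e^(−1.56769) + e^(−3.27789) = 0.577706 + 0.329691 + 0.208526 + 0.0377077 = 1.15363.
F = −kT ln Z = −98.2338 × ln(1.15363) = −98.2338 × 0.142913 = -14.04 meV.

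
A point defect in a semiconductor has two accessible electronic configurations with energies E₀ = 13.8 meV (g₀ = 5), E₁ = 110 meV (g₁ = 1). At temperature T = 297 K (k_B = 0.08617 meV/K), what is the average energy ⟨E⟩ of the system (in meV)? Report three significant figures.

k_BT = 0.08617 × 297 K = 25.592 meV.
Eᵢ/kT = 0.53923, 4.2982.
Z = Σ gᵢe^(−Eᵢ/kT) = 5·e^(−0.53923) + 1·e^(−4.2982) = 2.9160 + 0.013593 = 2.9296.
⟨E⟩ = Σ Eᵢ gᵢe^(−Eᵢ/kT) / Z = (13.8·2.9160 + 110·0.013593) / 2.9296 = 14.2 meV.

14.2 meV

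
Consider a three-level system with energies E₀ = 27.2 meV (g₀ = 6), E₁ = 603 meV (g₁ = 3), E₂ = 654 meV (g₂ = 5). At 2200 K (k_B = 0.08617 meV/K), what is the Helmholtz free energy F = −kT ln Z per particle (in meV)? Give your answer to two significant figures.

-320 meV

k_BT = 0.08617 × 2200 K = 189.6 meV.
Eᵢ/kT = 0.1435, 3.180, 3.449.
Z = Σ gᵢe^(−Eᵢ/kT) = 6·e^(−0.1435) + 3·e^(−3.180) + 5·e^(−3.449) = 5.198 + 0.1248 + 0.1589 = 5.482.
F = −kT ln Z = −189.6 × ln(5.482) = −189.6 × 1.701 = -320 meV.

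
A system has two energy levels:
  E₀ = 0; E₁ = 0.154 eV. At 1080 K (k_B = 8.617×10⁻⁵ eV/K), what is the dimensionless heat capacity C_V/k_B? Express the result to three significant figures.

k_BT = 8.617×10⁻⁵ × 1080 K = 0.093064 eV.
Eᵢ/kT = 0, 1.6548.
Z = Σ e^(−Eᵢ/kT) = e^(−0) + e^(−1.6548) = 1.0000 + 0.19113 = 1.1911.
⟨E⟩ = 0.024712 eV, ⟨E²⟩ = 0.0038056 eV².
C_V/k_B = (⟨E²⟩ − ⟨E⟩²)/(kT)² = (0.0038056 − 0.00061068)/0.0086609 = 0.369.

0.369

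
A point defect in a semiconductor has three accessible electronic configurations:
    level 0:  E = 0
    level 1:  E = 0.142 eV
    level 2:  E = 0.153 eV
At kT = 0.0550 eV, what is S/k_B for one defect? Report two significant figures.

0.45

Eᵢ/kT = 0, 2.582, 2.782.
Z = Σ e^(−Eᵢ/kT) = e^(−0) + e^(−2.582) + e^(−2.782) = 1.000 + 0.07562 + 0.06191 = 1.138.
⟨E⟩ = Σ EᵢPᵢ = 0.01776 eV.
S/k_B = ln Z + ⟨E⟩/kT = ln(1.138) + 0.01776/0.0550 = 0.1293 + 0.3229 = 0.45.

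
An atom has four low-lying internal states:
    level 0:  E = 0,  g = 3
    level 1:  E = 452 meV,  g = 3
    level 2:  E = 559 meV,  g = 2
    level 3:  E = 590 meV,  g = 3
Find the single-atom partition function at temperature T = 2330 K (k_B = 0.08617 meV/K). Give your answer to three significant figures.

k_BT = 0.08617 × 2330 K = 200.78 meV.
Eᵢ/kT = 0, 2.2512, 2.7841, 2.9385.
Z = Σ gᵢe^(−Eᵢ/kT) = 3·e^(−0) + 3·e^(−2.2512) + 2·e^(−2.7841) + 3·e^(−2.9385) = 3.0000 + 0.31582 + 0.12357 + 0.15884 = 3.5982.

Z = 3.60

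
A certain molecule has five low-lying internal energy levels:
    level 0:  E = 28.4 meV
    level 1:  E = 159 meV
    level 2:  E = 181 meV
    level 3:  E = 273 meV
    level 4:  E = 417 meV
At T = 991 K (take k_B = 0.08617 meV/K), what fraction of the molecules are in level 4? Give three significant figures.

0.00727

k_BT = 0.08617 × 991 K = 85.394 meV.
Eᵢ/kT = 0.33258, 1.8620, 2.1196, 3.1969, 4.8832.
Z = Σ e^(−Eᵢ/kT) = e^(−0.33258) + e^(−1.8620) + e^(−2.1196) + e^(−3.1969) + e^(−4.8832) = 0.71707 + 0.15536 + 0.12008 + 0.040889 + 0.0075727 = 1.0410.
P₄ = e^(−E₄/kT) / Z = 0.0075727/1.0410 = 0.00727.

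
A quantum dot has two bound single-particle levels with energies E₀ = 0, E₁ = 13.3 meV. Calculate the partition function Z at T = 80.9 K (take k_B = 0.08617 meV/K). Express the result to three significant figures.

k_BT = 0.08617 × 80.9 K = 6.9712 meV.
Eᵢ/kT = 0, 1.9078.
Z = Σ e^(−Eᵢ/kT) = e^(−0) + e^(−1.9078) = 1.0000 + 0.14841 = 1.1484.

Z = 1.15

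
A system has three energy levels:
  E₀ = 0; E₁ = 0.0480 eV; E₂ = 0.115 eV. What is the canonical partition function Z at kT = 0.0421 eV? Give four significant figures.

Eᵢ/kT = 0, 1.14014, 2.73159.
Z = Σ e^(−Eᵢ/kT) = e^(−0) + e^(−1.14014) + e^(−2.73159) = 1.00000 + 0.319774 + 0.0651157 = 1.38489.

Z = 1.385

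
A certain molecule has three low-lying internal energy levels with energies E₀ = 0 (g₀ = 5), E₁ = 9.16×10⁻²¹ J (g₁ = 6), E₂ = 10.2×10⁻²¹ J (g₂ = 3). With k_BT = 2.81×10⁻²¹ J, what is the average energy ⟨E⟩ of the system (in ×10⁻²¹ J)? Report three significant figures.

Eᵢ/kT = 0, 3.2598, 3.6299.
Z = Σ gᵢe^(−Eᵢ/kT) = 5·e^(−0) + 6·e^(−3.2598) + 3·e^(−3.6299) = 5.0000 + 0.23038 + 0.079557 = 5.3099.
⟨E⟩ = Σ Eᵢ gᵢe^(−Eᵢ/kT) / Z = (0·5.0000 + 9.16·0.23038 + 10.2·0.079557) / 5.3099 = 0.550 ×10⁻²¹ J.

0.550 ×10⁻²¹ J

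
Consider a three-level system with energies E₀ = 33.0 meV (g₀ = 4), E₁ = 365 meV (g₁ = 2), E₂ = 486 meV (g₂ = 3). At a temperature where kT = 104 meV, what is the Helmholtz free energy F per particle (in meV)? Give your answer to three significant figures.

-114 meV

Eᵢ/kT = 0.31731, 3.5096, 4.6731.
Z = Σ gᵢe^(−Eᵢ/kT) = 4·e^(−0.31731) + 2·e^(−3.5096) + 3·e^(−4.6731) = 2.9124 + 0.059818 + 0.028030 = 3.0002.
F = −kT ln Z = −104 × ln(3.0002) = −104 × 1.0987 = -114 meV.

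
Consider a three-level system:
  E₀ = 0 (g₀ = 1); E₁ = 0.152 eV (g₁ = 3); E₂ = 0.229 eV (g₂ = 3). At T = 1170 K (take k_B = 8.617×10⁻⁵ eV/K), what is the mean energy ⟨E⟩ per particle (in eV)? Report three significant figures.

0.0871 eV

k_BT = 8.617×10⁻⁵ × 1170 K = 0.10082 eV.
Eᵢ/kT = 0, 1.5076, 2.2714.
Z = Σ gᵢe^(−Eᵢ/kT) = 1·e^(−0) + 3·e^(−1.5076) + 3·e^(−2.2714) = 1.0000 + 0.66432 + 0.30950 = 1.9738.
⟨E⟩ = Σ Eᵢ gᵢe^(−Eᵢ/kT) / Z = (0·1.0000 + 0.152·0.66432 + 0.229·0.30950) / 1.9738 = 0.0871 eV.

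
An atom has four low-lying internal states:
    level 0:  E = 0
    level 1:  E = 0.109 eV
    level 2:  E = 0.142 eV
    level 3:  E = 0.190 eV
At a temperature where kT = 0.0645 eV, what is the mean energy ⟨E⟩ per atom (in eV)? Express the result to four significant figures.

0.03399 eV

Eᵢ/kT = 0, 1.68992, 2.20155, 2.94574.
Z = Σ e^(−Eᵢ/kT) = e^(−0) + e^(−1.68992) + e^(−2.20155) + e^(−2.94574) = 1.00000 + 0.184534 + 0.110632 + 0.0525631 = 1.34773.
⟨E⟩ = Σ Eᵢ e^(−Eᵢ/kT) / Z = (0·1.00000 + 0.109·0.184534 + 0.142·0.110632 + 0.190·0.0525631) / 1.34773 = 0.03399 eV.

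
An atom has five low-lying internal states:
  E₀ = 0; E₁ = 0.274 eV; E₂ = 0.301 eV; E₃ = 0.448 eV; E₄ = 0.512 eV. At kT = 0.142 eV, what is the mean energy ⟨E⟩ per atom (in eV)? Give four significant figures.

0.08160 eV

Eᵢ/kT = 0, 1.92958, 2.11972, 3.15493, 3.60563.
Z = Σ e^(−Eᵢ/kT) = e^(−0) + e^(−1.92958) + e^(−2.11972) + e^(−3.15493) + e^(−3.60563) = 1.00000 + 0.145209 + 0.120065 + 0.0426414 + 0.0271703 = 1.33509.
⟨E⟩ = Σ Eᵢ e^(−Eᵢ/kT) / Z = (0·1.00000 + 0.274·0.145209 + 0.301·0.120065 + 0.448·0.0426414 + 0.512·0.0271703) / 1.33509 = 0.08160 eV.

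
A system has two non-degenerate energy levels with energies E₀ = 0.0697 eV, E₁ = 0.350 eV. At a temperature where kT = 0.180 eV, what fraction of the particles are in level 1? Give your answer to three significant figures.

Eᵢ/kT = 0.38722, 1.9444.
Z = Σ e^(−Eᵢ/kT) = e^(−0.38722) + e^(−1.9444) = 0.67894 + 0.14307 = 0.82201.
P₁ = e^(−E₁/kT) / Z = 0.14307/0.82201 = 0.174.

0.174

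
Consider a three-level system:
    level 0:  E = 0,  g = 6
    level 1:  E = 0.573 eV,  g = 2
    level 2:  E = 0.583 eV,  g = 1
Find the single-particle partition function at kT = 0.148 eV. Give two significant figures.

Z = 6.1

Eᵢ/kT = 0, 3.872, 3.939.
Z = Σ gᵢe^(−Eᵢ/kT) = 6·e^(−0) + 2·e^(−3.872) + 1·e^(−3.939) = 6.000 + 0.04163 + 0.01947 = 6.061.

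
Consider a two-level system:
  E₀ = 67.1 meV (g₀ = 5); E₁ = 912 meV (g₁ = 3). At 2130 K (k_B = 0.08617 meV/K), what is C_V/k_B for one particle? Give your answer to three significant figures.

0.126

k_BT = 0.08617 × 2130 K = 183.54 meV.
Eᵢ/kT = 0.36559, 4.9689.
Z = Σ gᵢe^(−Eᵢ/kT) = 5·e^(−0.36559) + 3·e^(−4.9689) = 3.4689 + 0.020852 = 3.4898.
⟨E⟩ = 72.147 meV, ⟨E²⟩ = 9445.2 meV².
C_V/k_B = (⟨E²⟩ − ⟨E⟩²)/(kT)² = (9445.2 − 5205.2)/33687 = 0.126.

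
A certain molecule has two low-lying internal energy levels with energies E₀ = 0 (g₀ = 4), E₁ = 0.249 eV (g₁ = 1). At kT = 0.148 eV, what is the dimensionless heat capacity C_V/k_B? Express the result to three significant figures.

0.120

Eᵢ/kT = 0, 1.6824.
Z = Σ gᵢe^(−Eᵢ/kT) = 4·e^(−0) + 1·e^(−1.6824) = 4.0000 + 0.18593 = 4.1859.
⟨E⟩ = 0.011060 eV, ⟨E²⟩ = 0.0027540 eV².
C_V/k_B = (⟨E²⟩ − ⟨E⟩²)/(kT)² = (0.0027540 − 0.00012232)/0.021904 = 0.120.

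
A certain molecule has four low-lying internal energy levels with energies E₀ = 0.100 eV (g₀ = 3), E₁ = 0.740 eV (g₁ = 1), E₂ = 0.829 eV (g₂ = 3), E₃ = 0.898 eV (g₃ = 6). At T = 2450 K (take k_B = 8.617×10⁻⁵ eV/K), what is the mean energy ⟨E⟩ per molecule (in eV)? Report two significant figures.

0.16 eV

k_BT = 8.617×10⁻⁵ × 2450 K = 0.2111 eV.
Eᵢ/kT = 0.4737, 3.505, 3.927, 4.254.
Z = Σ gᵢe^(−Eᵢ/kT) = 3·e^(−0.4737) + 1·e^(−3.505) + 3·e^(−3.927) + 6·e^(−4.254) = 1.868 + 0.03005 + 0.05911 + 0.08524 = 2.042.
⟨E⟩ = Σ Eᵢ gᵢe^(−Eᵢ/kT) / Z = (0.100·1.868 + 0.740·0.03005 + 0.829·0.05911 + 0.898·0.08524) / 2.042 = 0.16 eV.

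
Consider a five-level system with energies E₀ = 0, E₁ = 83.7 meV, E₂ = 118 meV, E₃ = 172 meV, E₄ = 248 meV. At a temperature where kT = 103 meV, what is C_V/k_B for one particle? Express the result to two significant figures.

0.48

Eᵢ/kT = 0, 0.8126, 1.146, 1.670, 2.408.
Z = Σ e^(−Eᵢ/kT) = e^(−0) + e^(−0.8126) + e^(−1.146) + e^(−1.670) + e^(−2.408) = 1.000 + 0.4437 + 0.3179 + 0.1882 + 0.09000 = 2.040.
⟨E⟩ = 63.40 meV, ⟨E²⟩ = 9136 meV².
C_V/k_B = (⟨E²⟩ − ⟨E⟩²)/(kT)² = (9136 − 4020)/10610 = 0.48.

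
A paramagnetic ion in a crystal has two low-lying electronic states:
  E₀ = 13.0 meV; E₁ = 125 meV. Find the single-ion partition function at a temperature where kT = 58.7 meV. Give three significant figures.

Eᵢ/kT = 0.22147, 2.1295.
Z = Σ e^(−Eᵢ/kT) = e^(−0.22147) + e^(−2.1295) = 0.80134 + 0.11890 = 0.92024.

Z = 0.920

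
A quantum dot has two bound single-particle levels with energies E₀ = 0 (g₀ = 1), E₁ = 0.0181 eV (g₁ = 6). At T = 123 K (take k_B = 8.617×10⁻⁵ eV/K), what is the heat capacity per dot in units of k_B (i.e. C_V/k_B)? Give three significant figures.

0.728

k_BT = 8.617×10⁻⁵ × 123 K = 0.010599 eV.
Eᵢ/kT = 0, 1.7077.
Z = Σ gᵢe^(−Eᵢ/kT) = 1·e^(−0) + 6·e^(−1.7077) = 1.0000 + 1.0877 = 2.0877.
⟨E⟩ = 0.0094302 eV, ⟨E²⟩ = 0.00017069 eV².
C_V/k_B = (⟨E²⟩ − ⟨E⟩²)/(kT)² = (0.00017069 − 0.000088929)/0.00011234 = 0.728.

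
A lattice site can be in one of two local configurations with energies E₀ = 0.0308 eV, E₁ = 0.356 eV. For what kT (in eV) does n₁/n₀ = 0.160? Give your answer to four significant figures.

0.1775 eV

n₁/n₀ = exp[−(E₁−E₀)/kT] = 0.160.
⇒ (E₁−E₀)/kT = ln(1/0.160) = ln(6.25000) = 1.83258.
kT = 0.3252 eV / 1.83258 = 0.1775 eV.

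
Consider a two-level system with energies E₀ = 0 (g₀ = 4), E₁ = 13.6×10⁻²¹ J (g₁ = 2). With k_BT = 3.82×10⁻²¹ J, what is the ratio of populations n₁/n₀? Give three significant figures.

0.0142

n₁/n₀ = (g₁/g₀) exp[−(E₁−E₀)/kT] = (2/4) × exp(−(13.6 ×10⁻²¹ J)/(3.82 ×10⁻²¹ J)) = (2/4) × exp(-3.5602) = 0.0142.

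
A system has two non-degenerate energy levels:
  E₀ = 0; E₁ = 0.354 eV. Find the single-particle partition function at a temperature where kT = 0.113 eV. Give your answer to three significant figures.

Eᵢ/kT = 0, 3.1327.
Z = Σ e^(−Eᵢ/kT) = e^(−0) + e^(−3.1327) = 1.0000 + 0.043600 = 1.0436.

Z = 1.04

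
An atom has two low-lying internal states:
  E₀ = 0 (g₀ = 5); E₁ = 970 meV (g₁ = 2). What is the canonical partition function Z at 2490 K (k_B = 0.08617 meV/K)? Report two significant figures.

k_BT = 0.08617 × 2490 K = 214.6 meV.
Eᵢ/kT = 0, 4.520.
Z = Σ gᵢe^(−Eᵢ/kT) = 5·e^(−0) + 2·e^(−4.520) = 5.000 + 0.02178 = 5.022.

Z = 5.0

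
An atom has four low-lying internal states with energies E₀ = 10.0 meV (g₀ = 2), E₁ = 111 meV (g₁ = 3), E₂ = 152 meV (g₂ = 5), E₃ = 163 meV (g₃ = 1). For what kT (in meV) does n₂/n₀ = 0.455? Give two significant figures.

n₂/n₀ = (g₂/g₀) exp[−(E₂−E₀)/kT] = 0.455.
⇒ (E₂−E₀)/kT = ln((5/2)/0.455) = ln(5.495) = 1.704.
kT = 142.0 meV / 1.704 = 83 meV.

83 meV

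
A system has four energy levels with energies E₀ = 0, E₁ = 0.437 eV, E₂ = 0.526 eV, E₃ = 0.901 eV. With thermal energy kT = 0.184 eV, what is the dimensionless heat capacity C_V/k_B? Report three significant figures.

Eᵢ/kT = 0, 2.3750, 2.8587, 4.8967.
Z = Σ e^(−Eᵢ/kT) = e^(−0) + e^(−2.3750) + e^(−2.8587) + e^(−4.8967) = 1.0000 + 0.093014 + 0.057343 + 0.0074712 = 1.1578.
⟨E⟩ = 0.066973 eV, ⟨E²⟩ = 0.034283 eV².
C_V/k_B = (⟨E²⟩ − ⟨E⟩²)/(kT)² = (0.034283 − 0.0044854)/0.033856 = 0.880.

0.880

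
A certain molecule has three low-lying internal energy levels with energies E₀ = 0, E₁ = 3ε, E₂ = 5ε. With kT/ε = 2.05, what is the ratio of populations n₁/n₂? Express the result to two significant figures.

n₁/n₂ = exp[−(E₁−E₂)/kT] = exp(−(-2ε)/(2.05ε)) = exp(0.9756) = 2.7.

2.7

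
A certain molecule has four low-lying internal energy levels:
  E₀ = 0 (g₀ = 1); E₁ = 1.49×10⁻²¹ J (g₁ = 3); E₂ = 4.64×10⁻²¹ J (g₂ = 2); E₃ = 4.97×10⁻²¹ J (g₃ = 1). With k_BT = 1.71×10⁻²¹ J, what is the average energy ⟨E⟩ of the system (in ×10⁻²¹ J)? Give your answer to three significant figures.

Eᵢ/kT = 0, 0.87135, 2.7135, 2.9064.
Z = Σ gᵢe^(−Eᵢ/kT) = 1·e^(−0) + 3·e^(−0.87135) + 2·e^(−2.7135) + 1·e^(−2.9064) = 1.0000 + 1.2552 + 0.13261 + 0.054672 = 2.4425.
⟨E⟩ = Σ Eᵢ gᵢe^(−Eᵢ/kT) / Z = (0·1.0000 + 1.49·1.2552 + 4.64·0.13261 + 4.97·0.054672) / 2.4425 = 1.13 ×10⁻²¹ J.

1.13 ×10⁻²¹ J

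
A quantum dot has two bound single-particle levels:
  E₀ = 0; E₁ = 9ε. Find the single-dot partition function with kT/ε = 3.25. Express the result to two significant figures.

Z = 1.1

Eᵢ/kT = 0, 2.769.
Z = Σ e^(−Eᵢ/kT) = e^(−0) + e^(−2.769) = 1.000 + 0.06272 = 1.063.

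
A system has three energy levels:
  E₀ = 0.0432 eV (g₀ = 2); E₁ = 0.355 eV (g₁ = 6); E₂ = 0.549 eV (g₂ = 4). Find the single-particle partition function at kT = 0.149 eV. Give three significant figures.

Eᵢ/kT = 0.28993, 2.3826, 3.6846.
Z = Σ gᵢe^(−Eᵢ/kT) = 2·e^(−0.28993) + 6·e^(−2.3826) + 4·e^(−3.6846) = 1.4966 + 0.55386 + 0.10043 = 2.1509.

Z = 2.15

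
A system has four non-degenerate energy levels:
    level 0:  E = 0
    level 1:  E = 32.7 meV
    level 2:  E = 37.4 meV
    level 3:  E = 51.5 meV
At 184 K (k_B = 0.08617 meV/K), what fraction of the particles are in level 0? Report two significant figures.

k_BT = 0.08617 × 184 K = 15.86 meV.
Eᵢ/kT = 0, 2.062, 2.358, 3.247.
Z = Σ e^(−Eᵢ/kT) = e^(−0) + e^(−2.062) + e^(−2.358) + e^(−3.247) = 1.000 + 0.1272 + 0.09461 + 0.03889 = 1.261.
P₀ = e^(−E₀/kT) / Z = 1.000/1.261 = 0.79.

0.79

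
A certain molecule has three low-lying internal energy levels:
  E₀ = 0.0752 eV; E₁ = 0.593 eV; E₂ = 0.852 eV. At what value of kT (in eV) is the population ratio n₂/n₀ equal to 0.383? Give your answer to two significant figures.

n₂/n₀ = exp[−(E₂−E₀)/kT] = 0.383.
⇒ (E₂−E₀)/kT = ln(1/0.383) = ln(2.611) = 0.9597.
kT = 0.7768 eV / 0.9597 = 0.81 eV.

0.81 eV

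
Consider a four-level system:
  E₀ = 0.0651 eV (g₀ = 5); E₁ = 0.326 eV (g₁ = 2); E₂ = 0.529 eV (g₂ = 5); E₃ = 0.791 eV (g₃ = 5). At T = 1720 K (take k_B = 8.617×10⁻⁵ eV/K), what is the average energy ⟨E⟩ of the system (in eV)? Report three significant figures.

k_BT = 8.617×10⁻⁵ × 1720 K = 0.14821 eV.
Eᵢ/kT = 0.43924, 2.1996, 3.5693, 5.3370.
Z = Σ gᵢe^(−Eᵢ/kT) = 5·e^(−0.43924) + 2·e^(−2.1996) + 5·e^(−3.5693) + 5·e^(−5.3370) = 3.2226 + 0.22169 + 0.14088 + 0.024051 = 3.6092.
⟨E⟩ = Σ Eᵢ gᵢe^(−Eᵢ/kT) / Z = (0.0651·3.2226 + 0.326·0.22169 + 0.529·0.14088 + 0.791·0.024051) / 3.6092 = 0.104 eV.

0.104 eV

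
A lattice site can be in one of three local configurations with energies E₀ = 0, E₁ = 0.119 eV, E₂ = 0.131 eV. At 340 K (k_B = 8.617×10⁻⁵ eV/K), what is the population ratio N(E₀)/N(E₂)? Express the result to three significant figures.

87.5

k_BT = 8.617×10⁻⁵ × 340 K = 0.029298 eV.
n₀/n₂ = exp[−(E₀−E₂)/kT] = exp(−(-0.131 eV)/(0.029298 eV)) = exp(4.4713) = 87.5.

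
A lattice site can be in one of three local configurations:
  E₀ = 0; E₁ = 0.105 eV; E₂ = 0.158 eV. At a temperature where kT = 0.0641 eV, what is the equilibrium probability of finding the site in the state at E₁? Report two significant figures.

0.15

Eᵢ/kT = 0, 1.638, 2.465.
Z = Σ e^(−Eᵢ/kT) = e^(−0) + e^(−1.638) + e^(−2.465) = 1.000 + 0.1944 + 0.08501 = 1.279.
P₁ = e^(−E₁/kT) / Z = 0.1944/1.279 = 0.15.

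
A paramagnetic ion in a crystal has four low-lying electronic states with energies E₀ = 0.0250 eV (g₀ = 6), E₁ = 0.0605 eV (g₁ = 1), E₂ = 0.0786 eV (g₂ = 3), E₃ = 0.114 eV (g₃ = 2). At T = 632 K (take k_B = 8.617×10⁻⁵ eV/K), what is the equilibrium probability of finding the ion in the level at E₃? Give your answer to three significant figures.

k_BT = 8.617×10⁻⁵ × 632 K = 0.054459 eV.
Eᵢ/kT = 0.45906, 1.1109, 1.4433, 2.0933.
Z = Σ gᵢe^(−Eᵢ/kT) = 6·e^(−0.45906) + 1·e^(−1.1109) + 3·e^(−1.4433) + 2·e^(−2.0933) = 3.7913 + 0.32926 + 0.70844 + 0.24656 = 5.0756.
P₃ = g₃ e^(−E₃/kT) / Z = 0.24656/5.0756 = 0.0486.

0.0486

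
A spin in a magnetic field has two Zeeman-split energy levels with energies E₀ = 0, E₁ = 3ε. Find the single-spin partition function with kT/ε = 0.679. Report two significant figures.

Z = 1.0

Eᵢ/kT = 0, 4.418.
Z = Σ e^(−Eᵢ/kT) = e^(−0) + e^(−4.418) = 1.000 + 0.01206 = 1.012.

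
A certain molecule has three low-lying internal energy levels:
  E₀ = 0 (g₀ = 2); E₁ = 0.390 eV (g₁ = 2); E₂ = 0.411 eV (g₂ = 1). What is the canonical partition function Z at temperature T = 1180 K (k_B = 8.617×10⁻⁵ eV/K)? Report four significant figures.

k_BT = 8.617×10⁻⁵ × 1180 K = 0.101681 eV.
Eᵢ/kT = 0, 3.83552, 4.04205.
Z = Σ gᵢe^(−Eᵢ/kT) = 2·e^(−0) + 2·e^(−3.83552) + 1·e^(−4.04205) = 2.00000 + 0.0431802 + 0.0175614 = 2.06074.

Z = 2.061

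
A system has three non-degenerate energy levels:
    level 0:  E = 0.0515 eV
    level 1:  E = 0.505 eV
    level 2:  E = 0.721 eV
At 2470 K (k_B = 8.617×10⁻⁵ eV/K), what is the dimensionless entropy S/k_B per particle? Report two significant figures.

k_BT = 8.617×10⁻⁵ × 2470 K = 0.2128 eV.
Eᵢ/kT = 0.2420, 2.373, 3.388.
Z = Σ e^(−Eᵢ/kT) = e^(−0.2420) + e^(−2.373) + e^(−3.388) = 0.7851 + 0.09320 + 0.03378 = 0.9121.
⟨E⟩ = Σ EᵢPᵢ = 0.1226 eV.
S/k_B = ln Z + ⟨E⟩/kT = ln(0.9121) + 0.1226/0.2128 = -0.09201 + 0.5761 = 0.48.

0.48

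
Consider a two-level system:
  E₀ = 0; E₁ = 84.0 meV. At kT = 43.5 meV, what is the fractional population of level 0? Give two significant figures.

0.87

Eᵢ/kT = 0, 1.931.
Z = Σ e^(−Eᵢ/kT) = e^(−0) + e^(−1.931) = 1.000 + 0.1450 = 1.145.
P₀ = e^(−E₀/kT) / Z = 1.000/1.145 = 0.87.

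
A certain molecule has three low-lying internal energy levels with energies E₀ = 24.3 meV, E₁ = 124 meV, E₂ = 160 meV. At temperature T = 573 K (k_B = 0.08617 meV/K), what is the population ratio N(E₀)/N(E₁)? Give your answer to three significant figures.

k_BT = 0.08617 × 573 K = 49.375 meV.
n₀/n₁ = exp[−(E₀−E₁)/kT] = exp(−(-99.7 meV)/(49.375 meV)) = exp(2.0192) = 7.53.

7.53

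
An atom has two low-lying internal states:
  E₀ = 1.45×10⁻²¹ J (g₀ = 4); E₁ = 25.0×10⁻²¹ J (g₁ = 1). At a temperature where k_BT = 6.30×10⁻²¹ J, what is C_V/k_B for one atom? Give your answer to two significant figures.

Eᵢ/kT = 0.2302, 3.968.
Z = Σ gᵢe^(−Eᵢ/kT) = 4·e^(−0.2302) + 1·e^(−3.968) = 3.177 + 0.01891 = 3.196.
⟨E⟩ = 1.589, ⟨E²⟩ = 5.788.
C_V/k_B = (⟨E²⟩ − ⟨E⟩²)/(kT)² = (5.788 − 2.525)/39.69 = 0.082.

0.082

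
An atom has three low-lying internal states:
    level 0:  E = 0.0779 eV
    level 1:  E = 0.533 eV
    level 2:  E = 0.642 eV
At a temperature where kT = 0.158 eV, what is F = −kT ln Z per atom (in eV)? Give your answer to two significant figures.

0.065 eV

Eᵢ/kT = 0.4930, 3.373, 4.063.
Z = Σ e^(−Eᵢ/kT) = e^(−0.4930) + e^(−3.373) + e^(−4.063) = 0.6108 + 0.03429 + 0.01720 = 0.6623.
F = −kT ln Z = −0.158 × ln(0.6623) = −0.158 × -0.4120 = 0.065 eV.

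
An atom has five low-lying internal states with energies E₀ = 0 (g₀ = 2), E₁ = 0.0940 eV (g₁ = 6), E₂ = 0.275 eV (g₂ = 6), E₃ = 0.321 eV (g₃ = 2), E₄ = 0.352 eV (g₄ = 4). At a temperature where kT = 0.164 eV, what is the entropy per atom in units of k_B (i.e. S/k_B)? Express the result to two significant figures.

2.7

Eᵢ/kT = 0, 0.5732, 1.677, 1.957, 2.146.
Z = Σ gᵢe^(−Eᵢ/kT) = 2·e^(−0) + 6·e^(−0.5732) + 6·e^(−1.677) + 2·e^(−1.957) + 4·e^(−2.146) = 2.000 + 3.382 + 1.122 + 0.2826 + 0.4678 = 7.254.
⟨E⟩ = Σ EᵢPᵢ = 0.1216 eV.
S/k_B = ln Z + ⟨E⟩/kT = ln(7.254) + 0.1216/0.164 = 1.982 + 0.7415 = 2.7.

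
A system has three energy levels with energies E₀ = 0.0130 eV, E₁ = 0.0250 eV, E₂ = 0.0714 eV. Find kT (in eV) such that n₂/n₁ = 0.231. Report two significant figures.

n₂/n₁ = exp[−(E₂−E₁)/kT] = 0.231.
⇒ (E₂−E₁)/kT = ln(1/0.231) = ln(4.329) = 1.465.
kT = 0.0464 eV / 1.465 = 0.032 eV.

0.032 eV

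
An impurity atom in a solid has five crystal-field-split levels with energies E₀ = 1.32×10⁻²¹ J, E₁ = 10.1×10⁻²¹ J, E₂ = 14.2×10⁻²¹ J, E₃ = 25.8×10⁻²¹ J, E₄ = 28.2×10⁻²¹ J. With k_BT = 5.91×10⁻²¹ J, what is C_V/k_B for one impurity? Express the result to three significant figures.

Eᵢ/kT = 0.22335, 1.7090, 2.4027, 4.3655, 4.7716.
Z = Σ e^(−Eᵢ/kT) = e^(−0.22335) + e^(−1.7090) + e^(−2.4027) + e^(−4.3655) + e^(−4.7716) = 0.79983 + 0.18105 + 0.090473 + 0.012708 + 0.0084668 = 1.0925.
⟨E⟩ = 4.3348, ⟨E²⟩ = 48.785.
C_V/k_B = (⟨E²⟩ − ⟨E⟩²)/(kT)² = (48.785 − 18.790)/34.928 = 0.859.

0.859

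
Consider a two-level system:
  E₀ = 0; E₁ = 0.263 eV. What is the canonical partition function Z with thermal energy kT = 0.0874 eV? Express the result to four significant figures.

Eᵢ/kT = 0, 3.00915.
Z = Σ e^(−Eᵢ/kT) = e^(−0) + e^(−3.00915) = 1.00000 + 0.0493336 = 1.04933.

Z = 1.049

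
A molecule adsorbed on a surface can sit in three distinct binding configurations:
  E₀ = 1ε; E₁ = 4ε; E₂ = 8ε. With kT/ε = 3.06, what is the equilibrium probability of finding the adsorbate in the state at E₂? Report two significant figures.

Eᵢ/kT = 0.3268, 1.307, 2.614.
Z = Σ e^(−Eᵢ/kT) = e^(−0.3268) + e^(−1.307) + e^(−2.614) = 0.7212 + 0.2706 + 0.07324 = 1.065.
P₂ = e^(−E₂/kT) / Z = 0.07324/1.065 = 0.069.

0.069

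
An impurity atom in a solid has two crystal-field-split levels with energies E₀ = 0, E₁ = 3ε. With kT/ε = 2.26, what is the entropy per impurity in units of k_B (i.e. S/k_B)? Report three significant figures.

0.513

Eᵢ/kT = 0, 1.3274.
Z = Σ e^(−Eᵢ/kT) = e^(−0) + e^(−1.3274) = 1.0000 + 0.26517 = 1.2652.
⟨E⟩ = Σ EᵢPᵢ = 0.62876 ε.
S/k_B = ln Z + ⟨E⟩/kT = ln(1.2652) + 0.62876/2.26 = 0.23523 + 0.27821 = 0.513.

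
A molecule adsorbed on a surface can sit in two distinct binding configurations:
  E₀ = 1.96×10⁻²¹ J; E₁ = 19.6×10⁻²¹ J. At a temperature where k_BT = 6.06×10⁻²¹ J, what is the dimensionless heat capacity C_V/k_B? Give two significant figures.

0.41

Eᵢ/kT = 0.3234, 3.234.
Z = Σ e^(−Eᵢ/kT) = e^(−0.3234) + e^(−3.234) = 0.7237 + 0.03940 = 0.7631.
⟨E⟩ = 2.871, ⟨E²⟩ = 23.48.
C_V/k_B = (⟨E²⟩ − ⟨E⟩²)/(kT)² = (23.48 − 8.243)/36.72 = 0.41.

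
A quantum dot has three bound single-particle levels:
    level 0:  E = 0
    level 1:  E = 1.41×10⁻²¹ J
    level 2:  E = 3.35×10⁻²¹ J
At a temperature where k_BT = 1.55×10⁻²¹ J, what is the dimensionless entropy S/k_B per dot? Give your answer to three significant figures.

Eᵢ/kT = 0, 0.90968, 2.1613.
Z = Σ e^(−Eᵢ/kT) = e^(−0) + e^(−0.90968) + e^(−2.1613) = 1.0000 + 0.40265 + 0.11518 = 1.5178.
⟨E⟩ = Σ EᵢPᵢ = 0.62827 ×10⁻²¹ J.
S/k_B = ln Z + ⟨E⟩/kT = ln(1.5178) + 0.62827/1.55 = 0.41726 + 0.40534 = 0.823.

0.823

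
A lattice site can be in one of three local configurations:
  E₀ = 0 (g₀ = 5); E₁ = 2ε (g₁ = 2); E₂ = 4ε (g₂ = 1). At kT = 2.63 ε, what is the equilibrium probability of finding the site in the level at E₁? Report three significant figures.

0.152

Eᵢ/kT = 0, 0.76046, 1.5209.
Z = Σ gᵢe^(−Eᵢ/kT) = 5·e^(−0) + 2·e^(−0.76046) + 1·e^(−1.5209) = 5.0000 + 0.93490 + 0.21852 = 6.1534.
P₁ = g₁ e^(−E₁/kT) / Z = 0.93490/6.1534 = 0.152.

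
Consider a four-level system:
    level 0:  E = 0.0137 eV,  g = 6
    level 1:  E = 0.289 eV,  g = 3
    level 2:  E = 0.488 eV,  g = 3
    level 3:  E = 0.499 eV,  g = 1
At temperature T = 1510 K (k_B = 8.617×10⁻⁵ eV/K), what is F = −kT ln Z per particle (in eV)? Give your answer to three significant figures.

k_BT = 8.617×10⁻⁵ × 1510 K = 0.13012 eV.
Eᵢ/kT = 0.10529, 2.2210, 3.7504, 3.8349.
Z = Σ gᵢe^(−Eᵢ/kT) = 6·e^(−0.10529) + 3·e^(−2.2210) + 3·e^(−3.7504) + 1·e^(−3.8349) = 5.4004 + 0.32550 + 0.070525 + 0.021603 = 5.8180.
F = −kT ln Z = −0.13012 × ln(5.8180) = −0.13012 × 1.7610 = -0.229 eV.

-0.229 eV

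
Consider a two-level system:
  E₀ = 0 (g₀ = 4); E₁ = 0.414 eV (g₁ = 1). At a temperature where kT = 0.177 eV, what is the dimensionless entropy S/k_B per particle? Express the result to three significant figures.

Eᵢ/kT = 0, 2.3390.
Z = Σ gᵢe^(−Eᵢ/kT) = 4·e^(−0) + 1·e^(−2.3390) = 4.0000 + 0.096424 = 4.0964.
⟨E⟩ = Σ EᵢPᵢ = 0.0097450 eV.
S/k_B = ln Z + ⟨E⟩/kT = ln(4.0964) + 0.0097450/0.177 = 1.4101 + 0.055056 = 1.47.

1.47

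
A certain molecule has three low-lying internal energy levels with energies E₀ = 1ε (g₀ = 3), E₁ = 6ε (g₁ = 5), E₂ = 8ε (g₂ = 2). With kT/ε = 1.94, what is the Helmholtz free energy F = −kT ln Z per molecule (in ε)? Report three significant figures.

-1.39 ε

Eᵢ/kT = 0.51546, 3.0928, 4.1237.
Z = Σ gᵢe^(−Eᵢ/kT) = 3·e^(−0.51546) + 5·e^(−3.0928) + 2·e^(−4.1237) = 1.7917 + 0.22687 + 0.032369 = 2.0509.
F = −kT ln Z = −1.94 × ln(2.0509) = −1.94 × 0.71828 = -1.39 ε.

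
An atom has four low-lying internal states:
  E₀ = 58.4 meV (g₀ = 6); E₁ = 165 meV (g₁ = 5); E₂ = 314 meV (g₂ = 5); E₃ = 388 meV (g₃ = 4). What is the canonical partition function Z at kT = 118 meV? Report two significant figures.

Eᵢ/kT = 0.4949, 1.398, 2.661, 3.288.
Z = Σ gᵢe^(−Eᵢ/kT) = 6·e^(−0.4949) + 5·e^(−1.398) + 5·e^(−2.661) + 4·e^(−3.288) = 3.658 + 1.235 + 0.3494 + 0.1493 = 5.392.

Z = 5.4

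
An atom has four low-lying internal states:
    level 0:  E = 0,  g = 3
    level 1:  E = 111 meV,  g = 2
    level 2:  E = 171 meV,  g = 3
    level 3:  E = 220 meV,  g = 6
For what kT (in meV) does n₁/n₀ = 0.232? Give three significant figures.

n₁/n₀ = (g₁/g₀) exp[−(E₁−E₀)/kT] = 0.232.
⇒ (E₁−E₀)/kT = ln((2/3)/0.232) = ln(2.8736) = 1.0556.
kT = 111 meV / 1.0556 = 105 meV.

105 meV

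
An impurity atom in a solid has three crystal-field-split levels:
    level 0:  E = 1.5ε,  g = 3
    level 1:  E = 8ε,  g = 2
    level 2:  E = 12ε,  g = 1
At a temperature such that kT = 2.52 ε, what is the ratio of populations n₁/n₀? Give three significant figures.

n₁/n₀ = (g₁/g₀) exp[−(E₁−E₀)/kT] = (2/3) × exp(−(6.5ε)/(2.52ε)) = (2/3) × exp(-2.5794) = 0.0505.

0.0505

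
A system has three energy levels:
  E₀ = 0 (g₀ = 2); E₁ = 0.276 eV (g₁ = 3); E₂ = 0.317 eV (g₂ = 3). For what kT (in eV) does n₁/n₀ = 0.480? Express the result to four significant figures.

0.2422 eV

n₁/n₀ = (g₁/g₀) exp[−(E₁−E₀)/kT] = 0.480.
⇒ (E₁−E₀)/kT = ln((3/2)/0.480) = ln(3.12500) = 1.13943.
kT = 0.276 eV / 1.13943 = 0.2422 eV.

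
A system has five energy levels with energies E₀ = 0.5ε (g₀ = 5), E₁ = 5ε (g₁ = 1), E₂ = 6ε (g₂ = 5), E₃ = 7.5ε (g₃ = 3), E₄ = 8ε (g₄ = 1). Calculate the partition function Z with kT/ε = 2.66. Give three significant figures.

Eᵢ/kT = 0.18797, 1.8797, 2.2556, 2.8195, 3.0075.
Z = Σ gᵢe^(−Eᵢ/kT) = 5·e^(−0.18797) + 1·e^(−1.8797) + 5·e^(−2.2556) + 3·e^(−2.8195) + 1·e^(−3.0075) = 4.1432 + 0.15264 + 0.52405 + 0.17891 + 0.049415 = 5.0482.

Z = 5.05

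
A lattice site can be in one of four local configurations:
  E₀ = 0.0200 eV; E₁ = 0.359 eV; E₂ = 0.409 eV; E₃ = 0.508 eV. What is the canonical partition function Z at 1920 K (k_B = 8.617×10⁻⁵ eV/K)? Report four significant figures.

k_BT = 8.617×10⁻⁵ × 1920 K = 0.165446 eV.
Eᵢ/kT = 0.120885, 2.16989, 2.47211, 3.07049.
Z = Σ e^(−Eᵢ/kT) = e^(−0.120885) + e^(−2.16989) + e^(−2.47211) + e^(−3.07049) = 0.886136 + 0.114190 + 0.0844066 + 0.0463984 = 1.13113.

Z = 1.131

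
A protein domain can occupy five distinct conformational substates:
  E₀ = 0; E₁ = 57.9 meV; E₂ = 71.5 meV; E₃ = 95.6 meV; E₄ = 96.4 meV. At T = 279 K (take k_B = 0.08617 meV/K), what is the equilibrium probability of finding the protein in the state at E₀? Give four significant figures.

k_BT = 0.08617 × 279 K = 24.0414 meV.
Eᵢ/kT = 0, 2.40835, 2.97404, 3.97647, 4.00975.
Z = Σ e^(−Eᵢ/kT) = e^(−0) + e^(−2.40835) + e^(−2.97404) + e^(−3.97647) + e^(−4.00975) = 1.00000 + 0.0899636 + 0.0510965 + 0.0187517 + 0.0181379 = 1.17795.
P₀ = e^(−E₀/kT) / Z = 1.00000/1.17795 = 0.8489.

0.8489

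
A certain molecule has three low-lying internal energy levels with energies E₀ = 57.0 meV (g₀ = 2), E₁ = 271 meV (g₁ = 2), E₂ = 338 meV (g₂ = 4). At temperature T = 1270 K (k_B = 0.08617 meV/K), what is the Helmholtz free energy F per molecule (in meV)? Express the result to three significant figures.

k_BT = 0.08617 × 1270 K = 109.44 meV.
Eᵢ/kT = 0.52083, 2.4762, 3.0885.
Z = Σ gᵢe^(−Eᵢ/kT) = 2·e^(−0.52083) + 2·e^(−2.4762) + 4·e^(−3.0885) = 1.1881 + 0.16812 + 0.18228 = 1.5385.
F = −kT ln Z = −109.44 × ln(1.5385) = −109.44 × 0.43081 = -47.1 meV.

-47.1 meV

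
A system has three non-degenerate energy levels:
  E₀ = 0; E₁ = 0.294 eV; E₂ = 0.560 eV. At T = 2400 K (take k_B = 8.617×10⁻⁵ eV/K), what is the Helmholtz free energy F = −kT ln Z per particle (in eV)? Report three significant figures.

k_BT = 8.617×10⁻⁵ × 2400 K = 0.20681 eV.
Eᵢ/kT = 0, 1.4216, 2.7078.
Z = Σ e^(−Eᵢ/kT) = e^(−0) + e^(−1.4216) + e^(−2.7078) = 1.0000 + 0.24133 + 0.066683 = 1.3080.
F = −kT ln Z = −0.20681 × ln(1.3080) = −0.20681 × 0.26850 = -0.0555 eV.

-0.0555 eV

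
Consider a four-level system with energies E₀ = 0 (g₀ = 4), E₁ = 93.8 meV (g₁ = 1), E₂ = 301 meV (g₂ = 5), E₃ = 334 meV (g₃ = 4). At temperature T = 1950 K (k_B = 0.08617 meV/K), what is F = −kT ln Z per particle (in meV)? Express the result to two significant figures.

-300 meV

k_BT = 0.08617 × 1950 K = 168.0 meV.
Eᵢ/kT = 0, 0.5583, 1.792, 1.988.
Z = Σ gᵢe^(−Eᵢ/kT) = 4·e^(−0) + 1·e^(−0.5583) + 5·e^(−1.792) + 4·e^(−1.988) = 4.000 + 0.5722 + 0.8331 + 0.5479 = 5.953.
F = −kT ln Z = −168.0 × ln(5.953) = −168.0 × 1.784 = -300 meV.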